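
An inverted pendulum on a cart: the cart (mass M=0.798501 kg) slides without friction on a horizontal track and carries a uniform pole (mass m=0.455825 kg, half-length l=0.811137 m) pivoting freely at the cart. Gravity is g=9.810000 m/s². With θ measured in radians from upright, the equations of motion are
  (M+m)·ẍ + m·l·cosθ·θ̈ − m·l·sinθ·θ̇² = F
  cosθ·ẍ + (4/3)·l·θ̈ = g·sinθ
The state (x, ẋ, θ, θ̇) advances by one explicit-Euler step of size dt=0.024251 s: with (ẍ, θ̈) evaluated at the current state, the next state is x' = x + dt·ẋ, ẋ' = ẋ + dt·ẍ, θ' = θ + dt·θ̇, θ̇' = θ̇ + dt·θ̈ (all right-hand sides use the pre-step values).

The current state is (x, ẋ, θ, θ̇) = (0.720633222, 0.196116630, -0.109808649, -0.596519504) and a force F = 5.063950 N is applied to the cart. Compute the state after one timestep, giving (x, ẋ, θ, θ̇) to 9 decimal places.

sinθ=-0.109588104, cosθ=0.993977086
temp = (F + m·l·θ̇²·sinθ)/(M+m) = (5.063950 + -0.014418001)/1.254326 = 4.025693479
θ̈ = (g·sinθ − cosθ·temp)/(l·(4/3 − m·cos²θ/(M+m))) = -6.423624092
ẍ = temp − m·l·θ̈·cosθ/(M+m) = 5.907774951
Euler: x'=0.720633222+0.024251·0.196116630=0.725389246, ẋ'=0.196116630+0.024251·5.907774951=0.339386080
       θ'=-0.109808649+0.024251·-0.596519504=-0.124274843, θ̇'=-0.596519504+0.024251·-6.423624092=-0.752298812

(0.725389246, 0.339386080, -0.124274843, -0.752298812)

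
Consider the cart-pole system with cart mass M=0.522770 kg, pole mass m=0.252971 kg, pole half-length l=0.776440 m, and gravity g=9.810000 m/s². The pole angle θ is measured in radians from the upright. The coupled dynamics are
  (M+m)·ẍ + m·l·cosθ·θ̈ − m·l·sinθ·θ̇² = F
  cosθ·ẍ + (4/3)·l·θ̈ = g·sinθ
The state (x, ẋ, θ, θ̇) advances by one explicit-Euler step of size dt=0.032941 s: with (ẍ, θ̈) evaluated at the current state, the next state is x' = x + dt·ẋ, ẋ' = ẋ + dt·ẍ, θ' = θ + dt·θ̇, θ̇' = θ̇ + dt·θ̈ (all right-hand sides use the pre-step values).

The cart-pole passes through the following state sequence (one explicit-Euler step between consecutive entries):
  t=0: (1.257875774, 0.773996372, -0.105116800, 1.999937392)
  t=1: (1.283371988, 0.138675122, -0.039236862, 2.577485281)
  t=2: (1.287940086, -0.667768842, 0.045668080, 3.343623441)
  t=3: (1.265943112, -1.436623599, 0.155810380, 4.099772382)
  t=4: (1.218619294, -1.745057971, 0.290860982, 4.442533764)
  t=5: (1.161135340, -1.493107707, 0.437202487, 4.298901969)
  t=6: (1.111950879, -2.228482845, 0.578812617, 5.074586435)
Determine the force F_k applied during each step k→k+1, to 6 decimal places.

F_0 = -11.454281 N
F_1 = -14.375366 N
F_2 = -13.702344 N
F_3 = -5.756740 N
F_4 = 4.001128 N
F_5 = -14.664451 N

step 0→1:
  ẍ = (ẋ'−ẋ)/dt = (0.138675122−0.773996372)/0.032941 = -19.286641
  θ̈ = (θ̇'−θ̇)/dt = (2.577485281−1.999937392)/0.032941 = 17.532798
  sinθ=-0.104923, cosθ=0.994480
  F = (M+m)·ẍ + m·l·cosθ·θ̈ − m·l·sinθ·θ̇² = -14.961438 + 3.424728 − -0.082430 = -11.454281
step 1→2:
  ẍ = (ẋ'−ẋ)/dt = (-0.667768842−0.138675122)/0.032941 = -24.481466
  θ̈ = (θ̇'−θ̇)/dt = (3.343623441−2.577485281)/0.032941 = 23.257890
  sinθ=-0.039227, cosθ=0.999230
  F = (M+m)·ẍ + m·l·cosθ·θ̈ − m·l·sinθ·θ̇² = -18.991277 + 4.564724 − -0.051186 = -14.375366
step 2→3:
  ẍ = (ẋ'−ẋ)/dt = (-1.436623599−-0.667768842)/0.032941 = -23.340359
  θ̈ = (θ̇'−θ̇)/dt = (4.099772382−3.343623441)/0.032941 = 22.954644
  sinθ=0.045652, cosθ=0.998957
  F = (M+m)·ẍ + m·l·cosθ·θ̈ − m·l·sinθ·θ̇² = -18.106073 + 4.503977 − 0.100248 = -13.702344
step 3→4:
  ẍ = (ẋ'−ẋ)/dt = (-1.745057971−-1.436623599)/0.032941 = -9.363236
  θ̈ = (θ̇'−θ̇)/dt = (4.442533764−4.099772382)/0.032941 = 10.405312
  sinθ=0.155181, cosθ=0.987886
  F = (M+m)·ẍ + m·l·cosθ·θ̈ − m·l·sinθ·θ̇² = -7.263446 + 2.019020 − 0.512314 = -5.756740
step 4→5:
  ẍ = (ẋ'−ẋ)/dt = (-1.493107707−-1.745057971)/0.032941 = 7.648531
  θ̈ = (θ̇'−θ̇)/dt = (4.298901969−4.442533764)/0.032941 = -4.360274
  sinθ=0.286777, cosθ=0.957997
  F = (M+m)·ẍ + m·l·cosθ·θ̈ − m·l·sinθ·θ̇² = 5.933279 + -0.820459 − 1.111692 = 4.001128
step 5→6:
  ẍ = (ẋ'−ẋ)/dt = (-2.228482845−-1.493107707)/0.032941 = -22.324008
  θ̈ = (θ̇'−θ̇)/dt = (5.074586435−4.298901969)/0.032941 = 23.547690
  sinθ=0.423407, cosθ=0.905940
  F = (M+m)·ẍ + m·l·cosθ·θ̈ − m·l·sinθ·θ̇² = -17.317648 + 4.190118 − 1.536921 = -14.664451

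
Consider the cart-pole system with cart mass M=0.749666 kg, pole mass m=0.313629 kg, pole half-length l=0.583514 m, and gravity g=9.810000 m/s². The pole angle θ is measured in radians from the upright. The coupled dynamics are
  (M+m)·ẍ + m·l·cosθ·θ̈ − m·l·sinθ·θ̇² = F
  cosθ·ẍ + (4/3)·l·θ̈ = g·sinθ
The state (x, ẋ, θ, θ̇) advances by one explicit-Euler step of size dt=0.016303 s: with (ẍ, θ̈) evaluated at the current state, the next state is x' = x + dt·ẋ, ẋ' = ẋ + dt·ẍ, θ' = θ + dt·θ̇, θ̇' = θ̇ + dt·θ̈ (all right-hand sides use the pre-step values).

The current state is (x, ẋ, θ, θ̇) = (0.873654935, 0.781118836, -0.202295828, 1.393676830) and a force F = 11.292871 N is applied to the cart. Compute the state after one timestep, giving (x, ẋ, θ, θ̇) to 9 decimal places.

(0.886389515, 1.008380994, -0.179574715, 1.066228074)

sinθ=-0.200918870, cosθ=0.979607885
temp = (F + m·l·θ̇²·sinθ)/(M+m) = (11.292871 + -0.071418772)/1.063295 = 10.553470324
θ̈ = (g·sinθ − cosθ·temp)/(l·(4/3 − m·cos²θ/(M+m))) = -20.085184094
ẍ = temp − m·l·θ̈·cosθ/(M+m) = 13.939898046
Euler: x'=0.873654935+0.016303·0.781118836=0.886389515, ẋ'=0.781118836+0.016303·13.939898046=1.008380994
       θ'=-0.202295828+0.016303·1.393676830=-0.179574715, θ̇'=1.393676830+0.016303·-20.085184094=1.066228074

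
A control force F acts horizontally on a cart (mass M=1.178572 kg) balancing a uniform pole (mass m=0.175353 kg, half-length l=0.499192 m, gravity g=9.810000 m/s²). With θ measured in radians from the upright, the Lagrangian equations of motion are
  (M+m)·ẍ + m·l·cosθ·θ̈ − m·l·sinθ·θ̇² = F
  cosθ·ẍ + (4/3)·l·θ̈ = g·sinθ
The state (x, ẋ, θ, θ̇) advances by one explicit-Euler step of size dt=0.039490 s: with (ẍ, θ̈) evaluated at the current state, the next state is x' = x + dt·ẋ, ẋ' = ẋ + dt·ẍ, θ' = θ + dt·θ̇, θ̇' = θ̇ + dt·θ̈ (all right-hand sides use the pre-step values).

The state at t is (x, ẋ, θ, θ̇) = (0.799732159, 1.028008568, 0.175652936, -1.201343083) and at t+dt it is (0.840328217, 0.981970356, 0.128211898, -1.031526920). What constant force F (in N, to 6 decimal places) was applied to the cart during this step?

ẍ = (ẋ'−ẋ)/dt = (0.981970356−1.028008568)/0.039490 = -1.165820
θ̈ = (θ̇'−θ̇)/dt = (-1.031526920−-1.201343083)/0.039490 = 4.300232
sinθ=0.174751, cosθ=0.984613
F = (M+m)·ẍ + m·l·cosθ·θ̈ − m·l·sinθ·θ̇² = -1.578432 + 0.370628 − 0.022077 = -1.229881

F = -1.229881 N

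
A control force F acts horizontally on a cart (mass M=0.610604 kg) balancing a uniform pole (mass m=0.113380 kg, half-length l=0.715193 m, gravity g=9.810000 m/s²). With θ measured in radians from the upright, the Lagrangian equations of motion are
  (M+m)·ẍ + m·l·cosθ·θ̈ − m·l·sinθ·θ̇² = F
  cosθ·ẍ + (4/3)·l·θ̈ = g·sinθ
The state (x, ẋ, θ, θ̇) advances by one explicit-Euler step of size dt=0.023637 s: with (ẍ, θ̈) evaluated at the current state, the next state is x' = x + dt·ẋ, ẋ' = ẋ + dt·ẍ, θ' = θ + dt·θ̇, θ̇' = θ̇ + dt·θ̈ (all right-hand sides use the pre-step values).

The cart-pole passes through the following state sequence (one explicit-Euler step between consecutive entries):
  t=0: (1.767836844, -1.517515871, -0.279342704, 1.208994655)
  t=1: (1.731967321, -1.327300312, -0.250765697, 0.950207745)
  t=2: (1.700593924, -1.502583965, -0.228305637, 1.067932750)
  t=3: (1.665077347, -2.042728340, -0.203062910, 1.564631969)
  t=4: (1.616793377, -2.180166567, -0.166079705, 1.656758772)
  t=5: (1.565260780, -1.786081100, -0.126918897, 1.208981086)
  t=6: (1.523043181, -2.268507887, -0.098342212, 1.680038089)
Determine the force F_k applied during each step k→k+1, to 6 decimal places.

F_0 = 5.005468 N
F_1 = -4.959409 N
F_2 = -14.863546 N
F_3 = -3.860044 N
F_4 = 10.592345 N
F_5 = -13.158377 N

step 0→1:
  ẍ = (ẋ'−ẋ)/dt = (-1.327300312−-1.517515871)/0.023637 = 8.047365
  θ̈ = (θ̇'−θ̇)/dt = (0.950207745−1.208994655)/0.023637 = -10.948382
  sinθ=-0.275724, cosθ=0.961237
  F = (M+m)·ẍ + m·l·cosθ·θ̈ − m·l·sinθ·θ̇² = 5.826163 + -0.853375 − -0.032680 = 5.005468
step 1→2:
  ẍ = (ẋ'−ẋ)/dt = (-1.502583965−-1.327300312)/0.023637 = -7.415647
  θ̈ = (θ̇'−θ̇)/dt = (1.067932750−0.950207745)/0.023637 = 4.980539
  sinθ=-0.248146, cosθ=0.968723
  F = (M+m)·ẍ + m·l·cosθ·θ̈ − m·l·sinθ·θ̇² = -5.368810 + 0.391233 − -0.018168 = -4.959409
step 2→3:
  ẍ = (ẋ'−ẋ)/dt = (-2.042728340−-1.502583965)/0.023637 = -22.851647
  θ̈ = (θ̇'−θ̇)/dt = (1.564631969−1.067932750)/0.023637 = 21.013632
  sinθ=-0.226327, cosθ=0.974051
  F = (M+m)·ẍ + m·l·cosθ·θ̈ − m·l·sinθ·θ̇² = -16.544227 + 1.659750 − -0.020931 = -14.863546
step 3→4:
  ẍ = (ẋ'−ẋ)/dt = (-2.180166567−-2.042728340)/0.023637 = -5.814538
  θ̈ = (θ̇'−θ̇)/dt = (1.656758772−1.564631969)/0.023637 = 3.897567
  sinθ=-0.201670, cosθ=0.979453
  F = (M+m)·ẍ + m·l·cosθ·θ̈ − m·l·sinθ·θ̇² = -4.209632 + 0.309555 − -0.040034 = -3.860044
step 4→5:
  ẍ = (ẋ'−ẋ)/dt = (-1.786081100−-2.180166567)/0.023637 = 16.672398
  θ̈ = (θ̇'−θ̇)/dt = (1.208981086−1.656758772)/0.023637 = -18.943931
  sinθ=-0.165317, cosθ=0.986240
  F = (M+m)·ẍ + m·l·cosθ·θ̈ − m·l·sinθ·θ̇² = 12.070549 + -1.515000 − -0.036796 = 10.592345
step 5→6:
  ẍ = (ẋ'−ẋ)/dt = (-2.268507887−-1.786081100)/0.023637 = -20.409815
  θ̈ = (θ̇'−θ̇)/dt = (1.680038089−1.208981086)/0.023637 = 19.928798
  sinθ=-0.126578, cosθ=0.991957
  F = (M+m)·ẍ + m·l·cosθ·θ̈ − m·l·sinθ·θ̇² = -14.776379 + 1.603000 − -0.015002 = -13.158377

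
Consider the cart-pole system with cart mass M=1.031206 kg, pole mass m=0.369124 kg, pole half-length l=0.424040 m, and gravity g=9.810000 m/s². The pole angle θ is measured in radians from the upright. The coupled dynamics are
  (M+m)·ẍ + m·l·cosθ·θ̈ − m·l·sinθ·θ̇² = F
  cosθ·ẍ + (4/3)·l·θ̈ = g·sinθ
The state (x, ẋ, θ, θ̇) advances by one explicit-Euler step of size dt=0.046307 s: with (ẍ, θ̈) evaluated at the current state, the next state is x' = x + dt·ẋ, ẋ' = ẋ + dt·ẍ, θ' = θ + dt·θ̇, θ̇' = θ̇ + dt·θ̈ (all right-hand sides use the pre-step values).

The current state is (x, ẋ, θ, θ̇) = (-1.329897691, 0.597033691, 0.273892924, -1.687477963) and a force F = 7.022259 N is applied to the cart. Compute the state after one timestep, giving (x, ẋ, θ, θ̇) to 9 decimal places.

sinθ=0.270481293, cosθ=0.962725231
temp = (F + m·l·θ̇²·sinθ)/(M+m) = (7.022259 + 0.120557036)/1.400330 = 5.100809121
θ̈ = (g·sinθ − cosθ·temp)/(l·(4/3 − m·cos²θ/(M+m))) = -4.888076974
ẍ = temp − m·l·θ̈·cosθ/(M+m) = 5.626813193
Euler: x'=-1.329897691+0.046307·0.597033691=-1.302250852, ẋ'=0.597033691+0.046307·5.626813193=0.857594530
       θ'=0.273892924+0.046307·-1.687477963=0.195750882, θ̇'=-1.687477963+0.046307·-4.888076974=-1.913830143

(-1.302250852, 0.857594530, 0.195750882, -1.913830143)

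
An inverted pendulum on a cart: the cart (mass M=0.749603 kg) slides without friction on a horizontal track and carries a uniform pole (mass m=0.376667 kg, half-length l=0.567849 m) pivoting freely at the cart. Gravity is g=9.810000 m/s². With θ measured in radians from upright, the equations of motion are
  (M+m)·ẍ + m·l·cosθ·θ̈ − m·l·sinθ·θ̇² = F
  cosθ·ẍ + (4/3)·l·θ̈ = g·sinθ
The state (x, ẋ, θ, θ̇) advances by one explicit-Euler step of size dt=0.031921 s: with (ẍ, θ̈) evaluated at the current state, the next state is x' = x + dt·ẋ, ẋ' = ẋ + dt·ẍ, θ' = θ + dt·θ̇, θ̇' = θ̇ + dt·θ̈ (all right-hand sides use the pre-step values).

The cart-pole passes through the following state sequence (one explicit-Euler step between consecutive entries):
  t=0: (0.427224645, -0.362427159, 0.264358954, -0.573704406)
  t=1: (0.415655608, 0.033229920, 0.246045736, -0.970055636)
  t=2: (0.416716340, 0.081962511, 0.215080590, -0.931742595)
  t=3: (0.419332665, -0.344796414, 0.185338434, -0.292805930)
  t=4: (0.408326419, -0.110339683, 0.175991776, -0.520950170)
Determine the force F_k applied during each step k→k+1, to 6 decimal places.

F_0 = 11.378060 N
F_1 = 1.919399 N
F_2 = -10.914366 N
F_3 = 6.766444 N

step 0→1:
  ẍ = (ẋ'−ẋ)/dt = (0.033229920−-0.362427159)/0.031921 = 12.394884
  θ̈ = (θ̇'−θ̇)/dt = (-0.970055636−-0.573704406)/0.031921 = -12.416629
  sinθ=0.261291, cosθ=0.965260
  F = (M+m)·ẍ + m·l·cosθ·θ̈ − m·l·sinθ·θ̇² = 13.959986 + -2.563531 − 0.018395 = 11.378060
step 1→2:
  ẍ = (ẋ'−ẋ)/dt = (0.081962511−0.033229920)/0.031921 = 1.526662
  θ̈ = (θ̇'−θ̇)/dt = (-0.931742595−-0.970055636)/0.031921 = 1.200246
  sinθ=0.243571, cosθ=0.969883
  F = (M+m)·ẍ + m·l·cosθ·θ̈ − m·l·sinθ·θ̇² = 1.719434 + 0.248989 − 0.049024 = 1.919399
step 2→3:
  ẍ = (ẋ'−ẋ)/dt = (-0.344796414−0.081962511)/0.031921 = -13.369222
  θ̈ = (θ̇'−θ̇)/dt = (-0.292805930−-0.931742595)/0.031921 = 20.016186
  sinθ=0.213426, cosθ=0.976959
  F = (M+m)·ẍ + m·l·cosθ·θ̈ − m·l·sinθ·θ̇² = -15.057353 + 4.182618 − 0.039631 = -10.914366
step 3→4:
  ẍ = (ẋ'−ẋ)/dt = (-0.110339683−-0.344796414)/0.031921 = 7.344906
  θ̈ = (θ̇'−θ̇)/dt = (-0.520950170−-0.292805930)/0.031921 = -7.147152
  sinθ=0.184279, cosθ=0.982874
  F = (M+m)·ẍ + m·l·cosθ·θ̈ − m·l·sinθ·θ̇² = 8.272347 + -1.502524 − 0.003379 = 6.766444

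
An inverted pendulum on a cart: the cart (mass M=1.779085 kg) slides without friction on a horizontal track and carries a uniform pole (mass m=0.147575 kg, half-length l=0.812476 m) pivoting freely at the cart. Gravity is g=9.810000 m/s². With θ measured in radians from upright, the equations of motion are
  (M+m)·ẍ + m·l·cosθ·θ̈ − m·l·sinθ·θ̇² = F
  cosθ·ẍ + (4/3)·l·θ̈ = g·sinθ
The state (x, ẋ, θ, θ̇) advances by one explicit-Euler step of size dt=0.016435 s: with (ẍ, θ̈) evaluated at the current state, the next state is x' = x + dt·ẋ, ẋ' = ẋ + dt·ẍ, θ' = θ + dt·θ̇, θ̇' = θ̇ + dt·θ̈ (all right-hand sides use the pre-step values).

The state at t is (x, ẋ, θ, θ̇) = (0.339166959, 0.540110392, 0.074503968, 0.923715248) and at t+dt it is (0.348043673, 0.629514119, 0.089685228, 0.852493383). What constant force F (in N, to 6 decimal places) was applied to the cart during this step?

F = 9.954946 N

ẍ = (ẋ'−ẋ)/dt = (0.629514119−0.540110392)/0.016435 = 5.439837
θ̈ = (θ̇'−θ̇)/dt = (0.852493383−0.923715248)/0.016435 = -4.333548
sinθ=0.074435, cosθ=0.997226
F = (M+m)·ẍ + m·l·cosθ·θ̈ − m·l·sinθ·θ̇² = 10.480717 + -0.518156 − 0.007615 = 9.954946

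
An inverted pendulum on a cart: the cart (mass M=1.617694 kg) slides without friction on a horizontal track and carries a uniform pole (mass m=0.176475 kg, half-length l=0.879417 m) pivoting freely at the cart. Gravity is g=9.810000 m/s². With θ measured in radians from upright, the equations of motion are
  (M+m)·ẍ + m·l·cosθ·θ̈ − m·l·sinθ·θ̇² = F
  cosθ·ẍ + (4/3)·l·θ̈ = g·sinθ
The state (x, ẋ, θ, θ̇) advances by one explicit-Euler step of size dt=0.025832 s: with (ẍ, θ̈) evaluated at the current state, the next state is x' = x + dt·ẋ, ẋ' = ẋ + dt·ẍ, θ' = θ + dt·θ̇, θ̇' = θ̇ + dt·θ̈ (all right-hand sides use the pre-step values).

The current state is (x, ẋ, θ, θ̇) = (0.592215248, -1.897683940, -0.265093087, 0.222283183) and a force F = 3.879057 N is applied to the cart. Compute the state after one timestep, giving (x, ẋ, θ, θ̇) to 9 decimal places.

(0.543194276, -1.832669472, -0.259351068, 0.112150203)

sinθ=-0.261999105, cosθ=0.965068116
temp = (F + m·l·θ̇²·sinθ)/(M+m) = (3.879057 + -0.002009051)/1.794169 = 2.160915693
θ̈ = (g·sinθ − cosθ·temp)/(l·(4/3 − m·cos²θ/(M+m))) = -4.263432185
ẍ = temp − m·l·θ̈·cosθ/(M+m) = 2.516819002
Euler: x'=0.592215248+0.025832·-1.897683940=0.543194276, ẋ'=-1.897683940+0.025832·2.516819002=-1.832669472
       θ'=-0.265093087+0.025832·0.222283183=-0.259351068, θ̇'=0.222283183+0.025832·-4.263432185=0.112150203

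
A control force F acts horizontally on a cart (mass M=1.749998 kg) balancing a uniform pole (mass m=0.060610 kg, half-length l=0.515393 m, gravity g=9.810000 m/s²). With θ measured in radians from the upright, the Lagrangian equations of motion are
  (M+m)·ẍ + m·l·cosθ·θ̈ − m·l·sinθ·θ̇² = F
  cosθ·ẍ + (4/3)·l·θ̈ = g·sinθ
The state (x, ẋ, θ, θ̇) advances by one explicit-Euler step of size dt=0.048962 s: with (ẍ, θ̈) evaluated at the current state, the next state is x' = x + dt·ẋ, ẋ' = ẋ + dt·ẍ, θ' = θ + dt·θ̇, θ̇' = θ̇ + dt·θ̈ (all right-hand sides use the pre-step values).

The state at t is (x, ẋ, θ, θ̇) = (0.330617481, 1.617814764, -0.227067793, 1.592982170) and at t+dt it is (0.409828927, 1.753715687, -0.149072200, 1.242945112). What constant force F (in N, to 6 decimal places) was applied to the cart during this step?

F = 4.825850 N

ẍ = (ẋ'−ẋ)/dt = (1.753715687−1.617814764)/0.048962 = 2.775641
θ̈ = (θ̇'−θ̇)/dt = (1.242945112−1.592982170)/0.048962 = -7.149158
sinθ=-0.225122, cosθ=0.974331
F = (M+m)·ẍ + m·l·cosθ·θ̈ − m·l·sinθ·θ̇² = 5.025597 + -0.217593 − -0.017845 = 4.825850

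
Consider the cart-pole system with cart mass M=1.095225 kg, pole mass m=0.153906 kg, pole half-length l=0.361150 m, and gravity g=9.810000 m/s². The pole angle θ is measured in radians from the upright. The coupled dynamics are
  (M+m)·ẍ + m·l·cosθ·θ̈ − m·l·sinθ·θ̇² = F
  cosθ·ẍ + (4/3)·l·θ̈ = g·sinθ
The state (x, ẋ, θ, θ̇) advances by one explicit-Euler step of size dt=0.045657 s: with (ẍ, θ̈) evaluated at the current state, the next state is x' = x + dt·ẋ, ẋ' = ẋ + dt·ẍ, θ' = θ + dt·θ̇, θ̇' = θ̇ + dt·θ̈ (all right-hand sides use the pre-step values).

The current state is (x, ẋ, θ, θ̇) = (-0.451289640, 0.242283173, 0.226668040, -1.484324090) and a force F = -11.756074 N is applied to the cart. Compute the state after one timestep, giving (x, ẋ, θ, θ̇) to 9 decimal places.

sinθ=0.224732047, cosθ=0.974420601
temp = (F + m·l·θ̇²·sinθ)/(M+m) = (-11.756074 + 0.027521091)/1.249131 = -9.389369817
θ̈ = (g·sinθ − cosθ·temp)/(l·(4/3 − m·cos²θ/(M+m))) = 25.846234935
ẍ = temp − m·l·θ̈·cosθ/(M+m) = -10.510042868
Euler: x'=-0.451289640+0.045657·0.242283173=-0.440227717, ẋ'=0.242283173+0.045657·-10.510042868=-0.237573854
       θ'=0.226668040+0.045657·-1.484324090=0.158898255, θ̇'=-1.484324090+0.045657·25.846234935=-0.304262542

(-0.440227717, -0.237573854, 0.158898255, -0.304262542)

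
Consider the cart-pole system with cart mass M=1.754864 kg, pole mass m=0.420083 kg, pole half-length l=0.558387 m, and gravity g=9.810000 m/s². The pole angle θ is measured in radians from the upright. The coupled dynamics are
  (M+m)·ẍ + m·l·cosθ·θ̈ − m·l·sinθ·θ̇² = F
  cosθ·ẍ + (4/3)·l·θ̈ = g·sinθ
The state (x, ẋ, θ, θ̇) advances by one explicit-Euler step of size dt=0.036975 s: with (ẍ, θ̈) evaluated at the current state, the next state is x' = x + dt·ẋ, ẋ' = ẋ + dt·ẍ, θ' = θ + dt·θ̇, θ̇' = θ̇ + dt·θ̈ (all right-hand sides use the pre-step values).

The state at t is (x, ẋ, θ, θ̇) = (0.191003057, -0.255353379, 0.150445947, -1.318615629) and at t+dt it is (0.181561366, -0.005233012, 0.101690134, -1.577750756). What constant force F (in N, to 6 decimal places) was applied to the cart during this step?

ẍ = (ẋ'−ẋ)/dt = (-0.005233012−-0.255353379)/0.036975 = 6.764581
θ̈ = (θ̇'−θ̇)/dt = (-1.577750756−-1.318615629)/0.036975 = -7.008387
sinθ=0.149879, cosθ=0.988704
F = (M+m)·ẍ + m·l·cosθ·θ̈ − m·l·sinθ·θ̇² = 14.712604 + -1.625380 − 0.061129 = 13.026095

F = 13.026095 N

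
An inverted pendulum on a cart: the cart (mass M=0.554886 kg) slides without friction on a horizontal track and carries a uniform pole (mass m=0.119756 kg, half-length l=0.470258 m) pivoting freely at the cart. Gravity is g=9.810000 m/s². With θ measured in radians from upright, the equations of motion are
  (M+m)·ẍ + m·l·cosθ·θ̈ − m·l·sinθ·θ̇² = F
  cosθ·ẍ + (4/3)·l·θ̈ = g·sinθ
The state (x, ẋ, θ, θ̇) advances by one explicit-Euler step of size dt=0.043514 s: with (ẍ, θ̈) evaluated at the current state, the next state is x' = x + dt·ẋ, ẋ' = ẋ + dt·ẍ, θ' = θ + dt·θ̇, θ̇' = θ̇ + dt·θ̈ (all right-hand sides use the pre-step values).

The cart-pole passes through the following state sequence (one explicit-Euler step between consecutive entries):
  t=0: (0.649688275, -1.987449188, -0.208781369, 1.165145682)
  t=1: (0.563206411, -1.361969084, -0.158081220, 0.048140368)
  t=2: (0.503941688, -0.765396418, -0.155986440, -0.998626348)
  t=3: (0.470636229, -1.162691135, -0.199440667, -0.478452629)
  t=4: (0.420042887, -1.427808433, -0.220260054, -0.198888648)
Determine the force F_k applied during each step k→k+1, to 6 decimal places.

F_0 = 8.299058 N
F_1 = 7.911453 N
F_2 = -5.485901 N
F_3 = -3.753188 N

step 0→1:
  ẍ = (ẋ'−ẋ)/dt = (-1.361969084−-1.987449188)/0.043514 = 14.374227
  θ̈ = (θ̇'−θ̇)/dt = (0.048140368−1.165145682)/0.043514 = -25.670021
  sinθ=-0.207268, cosθ=0.978284
  F = (M+m)·ẍ + m·l·cosθ·θ̈ − m·l·sinθ·θ̇² = 9.697457 + -1.414245 − -0.015846 = 8.299058
step 1→2:
  ẍ = (ẋ'−ẋ)/dt = (-0.765396418−-1.361969084)/0.043514 = 13.709902
  θ̈ = (θ̇'−θ̇)/dt = (-0.998626348−0.048140368)/0.043514 = -24.055861
  sinθ=-0.157424, cosθ=0.987531
  F = (M+m)·ẍ + m·l·cosθ·θ̈ − m·l·sinθ·θ̇² = 9.249276 + -1.337843 − -0.000021 = 7.911453
step 2→3:
  ẍ = (ẋ'−ẋ)/dt = (-1.162691135−-0.765396418)/0.043514 = -9.130273
  θ̈ = (θ̇'−θ̇)/dt = (-0.478452629−-0.998626348)/0.043514 = 11.954169
  sinθ=-0.155355, cosθ=0.987859
  F = (M+m)·ẍ + m·l·cosθ·θ̈ − m·l·sinθ·θ̇² = -6.159666 + 0.665040 − -0.008725 = -5.485901
step 3→4:
  ẍ = (ẋ'−ẋ)/dt = (-1.427808433−-1.162691135)/0.043514 = -6.092690
  θ̈ = (θ̇'−θ̇)/dt = (-0.198888648−-0.478452629)/0.043514 = 6.424690
  sinθ=-0.198121, cosθ=0.980178
  F = (M+m)·ẍ + m·l·cosθ·θ̈ − m·l·sinθ·θ̇² = -4.110384 + 0.354642 − -0.002554 = -3.753188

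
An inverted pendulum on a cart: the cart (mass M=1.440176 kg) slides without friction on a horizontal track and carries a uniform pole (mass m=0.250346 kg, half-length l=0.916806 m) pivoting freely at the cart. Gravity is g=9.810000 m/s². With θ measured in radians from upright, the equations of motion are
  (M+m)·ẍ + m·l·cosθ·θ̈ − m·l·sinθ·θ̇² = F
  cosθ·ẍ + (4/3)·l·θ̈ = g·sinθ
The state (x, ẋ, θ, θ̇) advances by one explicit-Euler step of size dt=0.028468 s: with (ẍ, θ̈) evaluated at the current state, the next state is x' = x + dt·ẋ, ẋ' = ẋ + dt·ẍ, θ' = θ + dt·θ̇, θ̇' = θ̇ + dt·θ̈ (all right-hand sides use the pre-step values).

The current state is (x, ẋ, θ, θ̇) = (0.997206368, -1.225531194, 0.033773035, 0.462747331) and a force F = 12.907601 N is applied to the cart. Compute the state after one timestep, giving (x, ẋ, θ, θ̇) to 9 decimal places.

(0.962317946, -0.982193231, 0.046946526, 0.271510723)

sinθ=0.033766615, cosθ=0.999429745
temp = (F + m·l·θ̇²·sinθ)/(M+m) = (12.907601 + 0.001659562)/1.690522 = 7.636257063
θ̈ = (g·sinθ − cosθ·temp)/(l·(4/3 − m·cos²θ/(M+m))) = -6.717598991
ẍ = temp − m·l·θ̈·cosθ/(M+m) = 8.547771648
Euler: x'=0.997206368+0.028468·-1.225531194=0.962317946, ẋ'=-1.225531194+0.028468·8.547771648=-0.982193231
       θ'=0.033773035+0.028468·0.462747331=0.046946526, θ̇'=0.462747331+0.028468·-6.717598991=0.271510723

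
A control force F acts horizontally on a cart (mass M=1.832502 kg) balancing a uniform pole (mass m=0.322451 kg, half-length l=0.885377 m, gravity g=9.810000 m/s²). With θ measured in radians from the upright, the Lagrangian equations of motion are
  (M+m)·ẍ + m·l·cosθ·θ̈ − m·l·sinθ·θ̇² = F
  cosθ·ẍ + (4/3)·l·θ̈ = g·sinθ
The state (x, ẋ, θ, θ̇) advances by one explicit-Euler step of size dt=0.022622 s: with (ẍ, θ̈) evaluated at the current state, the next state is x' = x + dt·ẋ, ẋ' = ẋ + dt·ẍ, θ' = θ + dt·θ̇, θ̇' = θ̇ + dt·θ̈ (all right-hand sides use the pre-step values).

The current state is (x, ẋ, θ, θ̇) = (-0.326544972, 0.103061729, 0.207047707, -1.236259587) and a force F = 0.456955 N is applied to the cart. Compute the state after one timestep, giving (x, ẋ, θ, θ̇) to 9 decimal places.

sinθ=0.205571562, cosθ=0.978642086
temp = (F + m·l·θ̇²·sinθ)/(M+m) = (0.456955 + 0.089696262)/2.154953 = 0.253672011
θ̈ = (g·sinθ − cosθ·temp)/(l·(4/3 − m·cos²θ/(M+m))) = 1.678406578
ẍ = temp − m·l·θ̈·cosθ/(M+m) = 0.036063828
Euler: x'=-0.326544972+0.022622·0.103061729=-0.324213510, ẋ'=0.103061729+0.022622·0.036063828=0.103877565
       θ'=0.207047707+0.022622·-1.236259587=0.179081043, θ̇'=-1.236259587+0.022622·1.678406578=-1.198290673

(-0.324213510, 0.103877565, 0.179081043, -1.198290673)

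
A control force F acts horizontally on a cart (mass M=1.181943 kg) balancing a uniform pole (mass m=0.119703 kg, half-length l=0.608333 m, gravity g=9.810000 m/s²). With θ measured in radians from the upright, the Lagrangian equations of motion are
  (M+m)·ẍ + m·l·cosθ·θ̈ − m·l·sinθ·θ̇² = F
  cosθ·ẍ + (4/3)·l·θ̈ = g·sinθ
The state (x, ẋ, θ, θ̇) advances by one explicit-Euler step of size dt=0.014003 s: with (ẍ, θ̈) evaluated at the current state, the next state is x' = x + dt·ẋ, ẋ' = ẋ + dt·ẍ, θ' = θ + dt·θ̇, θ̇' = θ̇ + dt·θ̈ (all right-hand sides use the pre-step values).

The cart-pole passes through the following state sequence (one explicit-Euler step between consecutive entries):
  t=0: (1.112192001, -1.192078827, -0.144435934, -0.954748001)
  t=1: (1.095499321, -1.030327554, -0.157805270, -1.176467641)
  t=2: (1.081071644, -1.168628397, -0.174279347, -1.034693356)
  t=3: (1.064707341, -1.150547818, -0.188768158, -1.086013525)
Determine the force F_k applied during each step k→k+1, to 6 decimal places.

step 0→1:
  ẍ = (ẋ'−ẋ)/dt = (-1.030327554−-1.192078827)/0.014003 = 11.551187
  θ̈ = (θ̇'−θ̇)/dt = (-1.176467641−-0.954748001)/0.014003 = -15.833724
  sinθ=-0.143934, cosθ=0.989587
  F = (M+m)·ẍ + m·l·cosθ·θ̈ − m·l·sinθ·θ̇² = 15.035557 + -1.140995 − -0.009554 = 13.904116
step 1→2:
  ẍ = (ẋ'−ẋ)/dt = (-1.168628397−-1.030327554)/0.014003 = -9.876515
  θ̈ = (θ̇'−θ̇)/dt = (-1.034693356−-1.176467641)/0.014003 = 10.124565
  sinθ=-0.157151, cosθ=0.987575
  F = (M+m)·ẍ + m·l·cosθ·θ̈ − m·l·sinθ·θ̇² = -12.855727 + 0.728103 − -0.015839 = -12.111785
step 2→3:
  ẍ = (ẋ'−ẋ)/dt = (-1.150547818−-1.168628397)/0.014003 = 1.291193
  θ̈ = (θ̇'−θ̇)/dt = (-1.086013525−-1.034693356)/0.014003 = -3.664941
  sinθ=-0.173398, cosθ=0.984852
  F = (M+m)·ẍ + m·l·cosθ·θ̈ − m·l·sinθ·θ̇² = 1.680677 + -0.262836 − -0.013518 = 1.431359

F_0 = 13.904116 N
F_1 = -12.111785 N
F_2 = 1.431359 N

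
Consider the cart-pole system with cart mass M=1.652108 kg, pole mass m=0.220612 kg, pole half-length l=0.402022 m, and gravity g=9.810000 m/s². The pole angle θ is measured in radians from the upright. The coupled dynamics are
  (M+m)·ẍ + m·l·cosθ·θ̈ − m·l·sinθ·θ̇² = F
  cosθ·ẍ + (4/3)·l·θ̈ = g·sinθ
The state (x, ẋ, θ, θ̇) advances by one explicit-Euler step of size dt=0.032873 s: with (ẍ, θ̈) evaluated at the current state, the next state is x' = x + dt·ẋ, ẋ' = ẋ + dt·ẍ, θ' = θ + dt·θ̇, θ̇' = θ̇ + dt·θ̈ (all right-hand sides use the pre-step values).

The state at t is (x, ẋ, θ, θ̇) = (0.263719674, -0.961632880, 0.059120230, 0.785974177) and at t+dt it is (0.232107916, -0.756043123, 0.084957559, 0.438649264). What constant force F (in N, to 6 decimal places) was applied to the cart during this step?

ẍ = (ẋ'−ẋ)/dt = (-0.756043123−-0.961632880)/0.032873 = 6.254061
θ̈ = (θ̇'−θ̇)/dt = (0.438649264−0.785974177)/0.032873 = -10.565659
sinθ=0.059086, cosθ=0.998253
F = (M+m)·ẍ + m·l·cosθ·θ̈ − m·l·sinθ·θ̇² = 11.712106 + -0.935440 − 0.003237 = 10.773428

F = 10.773428 N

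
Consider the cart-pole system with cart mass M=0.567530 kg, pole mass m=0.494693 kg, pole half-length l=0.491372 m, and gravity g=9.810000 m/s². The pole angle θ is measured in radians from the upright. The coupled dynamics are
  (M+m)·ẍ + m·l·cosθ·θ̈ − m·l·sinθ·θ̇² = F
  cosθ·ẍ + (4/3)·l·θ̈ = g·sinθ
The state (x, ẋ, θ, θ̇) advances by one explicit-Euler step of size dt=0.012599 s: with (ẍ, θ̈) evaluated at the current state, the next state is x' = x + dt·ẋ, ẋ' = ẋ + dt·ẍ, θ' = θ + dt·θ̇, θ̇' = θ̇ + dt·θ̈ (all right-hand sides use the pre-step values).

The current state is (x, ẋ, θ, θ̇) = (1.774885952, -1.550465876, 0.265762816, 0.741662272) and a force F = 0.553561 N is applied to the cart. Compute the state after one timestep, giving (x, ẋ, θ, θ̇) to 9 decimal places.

sinθ=0.262645380, cosθ=0.964892432
temp = (F + m·l·θ̇²·sinθ)/(M+m) = (0.553561 + 0.035117882)/1.062223 = 0.554195194
θ̈ = (g·sinθ − cosθ·temp)/(l·(4/3 − m·cos²θ/(M+m))) = 4.618342408
ẍ = temp − m·l·θ̈·cosθ/(M+m) = -0.465558995
Euler: x'=1.774885952+0.012599·-1.550465876=1.755351632, ẋ'=-1.550465876+0.012599·-0.465558995=-1.556331454
       θ'=0.265762816+0.012599·0.741662272=0.275107019, θ̇'=0.741662272+0.012599·4.618342408=0.799848768

(1.755351632, -1.556331454, 0.275107019, 0.799848768)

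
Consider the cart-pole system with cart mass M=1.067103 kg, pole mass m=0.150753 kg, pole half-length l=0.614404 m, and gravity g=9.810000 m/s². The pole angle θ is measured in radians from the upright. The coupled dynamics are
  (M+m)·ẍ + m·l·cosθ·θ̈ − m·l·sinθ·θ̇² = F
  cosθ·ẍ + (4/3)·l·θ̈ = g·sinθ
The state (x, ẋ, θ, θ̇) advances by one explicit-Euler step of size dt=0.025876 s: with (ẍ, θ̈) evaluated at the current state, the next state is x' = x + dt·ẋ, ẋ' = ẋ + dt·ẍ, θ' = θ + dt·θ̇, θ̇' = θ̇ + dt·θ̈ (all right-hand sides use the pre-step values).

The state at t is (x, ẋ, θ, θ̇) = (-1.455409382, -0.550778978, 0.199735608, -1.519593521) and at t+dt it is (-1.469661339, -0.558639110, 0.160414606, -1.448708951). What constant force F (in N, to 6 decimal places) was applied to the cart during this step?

ẍ = (ẋ'−ẋ)/dt = (-0.558639110−-0.550778978)/0.025876 = -0.303761
θ̈ = (θ̇'−θ̇)/dt = (-1.448708951−-1.519593521)/0.025876 = 2.739394
sinθ=0.198410, cosθ=0.980119
F = (M+m)·ẍ + m·l·cosθ·θ̈ − m·l·sinθ·θ̇² = -0.369938 + 0.248687 − 0.042436 = -0.163687

F = -0.163687 N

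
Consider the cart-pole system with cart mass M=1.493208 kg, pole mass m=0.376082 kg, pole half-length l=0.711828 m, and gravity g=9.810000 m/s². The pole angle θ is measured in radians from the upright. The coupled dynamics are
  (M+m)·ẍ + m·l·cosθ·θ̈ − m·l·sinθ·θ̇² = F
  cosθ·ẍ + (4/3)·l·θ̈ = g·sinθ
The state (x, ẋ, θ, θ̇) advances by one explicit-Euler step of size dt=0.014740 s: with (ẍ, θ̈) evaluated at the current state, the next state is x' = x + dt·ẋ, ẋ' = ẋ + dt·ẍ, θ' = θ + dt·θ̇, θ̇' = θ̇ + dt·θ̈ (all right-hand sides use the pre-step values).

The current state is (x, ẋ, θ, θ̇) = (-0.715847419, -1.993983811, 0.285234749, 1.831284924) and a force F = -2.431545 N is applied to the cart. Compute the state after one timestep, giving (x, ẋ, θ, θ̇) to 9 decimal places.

(-0.745238740, -2.020780009, 0.312227889, 1.901247001)

sinθ=0.281382723, cosθ=0.959595625
temp = (F + m·l·θ̇²·sinθ)/(M+m) = (-2.431545 + 0.252619507)/1.869290 = -1.165643369
θ̈ = (g·sinθ − cosθ·temp)/(l·(4/3 − m·cos²θ/(M+m))) = 4.746409578
ẍ = temp − m·l·θ̈·cosθ/(M+m) = -1.817923880
Euler: x'=-0.715847419+0.014740·-1.993983811=-0.745238740, ẋ'=-1.993983811+0.014740·-1.817923880=-2.020780009
       θ'=0.285234749+0.014740·1.831284924=0.312227889, θ̇'=1.831284924+0.014740·4.746409578=1.901247001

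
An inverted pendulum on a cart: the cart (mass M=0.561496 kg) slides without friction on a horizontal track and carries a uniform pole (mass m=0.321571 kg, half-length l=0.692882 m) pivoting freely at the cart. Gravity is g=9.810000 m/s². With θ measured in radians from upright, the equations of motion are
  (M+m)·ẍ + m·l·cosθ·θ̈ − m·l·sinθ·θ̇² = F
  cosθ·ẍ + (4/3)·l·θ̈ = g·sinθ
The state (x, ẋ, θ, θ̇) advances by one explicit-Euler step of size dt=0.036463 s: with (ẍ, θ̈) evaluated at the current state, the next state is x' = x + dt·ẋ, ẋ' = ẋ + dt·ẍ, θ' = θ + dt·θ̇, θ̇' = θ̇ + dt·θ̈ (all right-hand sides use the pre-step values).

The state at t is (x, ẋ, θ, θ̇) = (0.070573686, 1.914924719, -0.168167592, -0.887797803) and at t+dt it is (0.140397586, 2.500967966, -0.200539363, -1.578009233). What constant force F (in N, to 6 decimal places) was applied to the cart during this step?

F = 10.064179 N

ẍ = (ẋ'−ẋ)/dt = (2.500967966−1.914924719)/0.036463 = 16.072272
θ̈ = (θ̇'−θ̇)/dt = (-1.578009233−-0.887797803)/0.036463 = -18.929091
sinθ=-0.167376, cosθ=0.985893
F = (M+m)·ẍ + m·l·cosθ·θ̈ − m·l·sinθ·θ̇² = 14.192893 + -4.158108 − -0.029394 = 10.064179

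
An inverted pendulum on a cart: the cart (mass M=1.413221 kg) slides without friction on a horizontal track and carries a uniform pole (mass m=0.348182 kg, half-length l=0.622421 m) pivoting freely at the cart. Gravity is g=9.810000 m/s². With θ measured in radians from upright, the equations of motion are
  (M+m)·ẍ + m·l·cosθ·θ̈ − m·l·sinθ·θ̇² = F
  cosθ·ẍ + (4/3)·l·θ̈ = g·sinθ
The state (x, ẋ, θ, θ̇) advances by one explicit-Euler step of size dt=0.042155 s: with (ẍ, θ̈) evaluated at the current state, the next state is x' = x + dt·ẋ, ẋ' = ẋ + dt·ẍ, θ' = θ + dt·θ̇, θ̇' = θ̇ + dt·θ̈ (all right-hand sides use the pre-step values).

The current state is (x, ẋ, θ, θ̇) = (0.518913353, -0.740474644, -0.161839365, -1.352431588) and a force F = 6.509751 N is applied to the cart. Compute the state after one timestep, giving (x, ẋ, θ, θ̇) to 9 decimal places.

sinθ=-0.161133807, cosθ=0.986932569
temp = (F + m·l·θ̇²·sinθ)/(M+m) = (6.509751 + -0.063871606)/1.761403 = 3.659514259
θ̈ = (g·sinθ − cosθ·temp)/(l·(4/3 − m·cos²θ/(M+m))) = -7.312713737
ẍ = temp − m·l·θ̈·cosθ/(M+m) = 4.547483403
Euler: x'=0.518913353+0.042155·-0.740474644=0.487698644, ẋ'=-0.740474644+0.042155·4.547483403=-0.548775481
       θ'=-0.161839365+0.042155·-1.352431588=-0.218851119, θ̇'=-1.352431588+0.042155·-7.312713737=-1.660699036

(0.487698644, -0.548775481, -0.218851119, -1.660699036)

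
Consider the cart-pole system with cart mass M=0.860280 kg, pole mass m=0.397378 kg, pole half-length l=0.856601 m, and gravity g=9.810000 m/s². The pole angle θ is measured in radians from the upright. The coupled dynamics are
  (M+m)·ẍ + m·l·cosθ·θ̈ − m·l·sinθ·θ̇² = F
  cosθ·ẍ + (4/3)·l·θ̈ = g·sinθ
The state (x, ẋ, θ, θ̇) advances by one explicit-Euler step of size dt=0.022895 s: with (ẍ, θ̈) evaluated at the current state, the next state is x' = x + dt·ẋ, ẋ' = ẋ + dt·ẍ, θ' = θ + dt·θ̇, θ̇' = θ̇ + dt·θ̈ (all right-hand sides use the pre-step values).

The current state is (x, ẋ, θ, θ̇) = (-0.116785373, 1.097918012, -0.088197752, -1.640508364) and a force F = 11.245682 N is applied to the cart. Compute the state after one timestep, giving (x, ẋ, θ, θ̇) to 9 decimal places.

(-0.091648540, 1.369760880, -0.125757191, -1.894917751)

sinθ=-0.088083450, cosθ=0.996113099
temp = (F + m·l·θ̇²·sinθ)/(M+m) = (11.245682 + -0.080692582)/1.257658 = 8.877603782
θ̈ = (g·sinθ − cosθ·temp)/(l·(4/3 − m·cos²θ/(M+m))) = -11.112006405
ẍ = temp − m·l·θ̈·cosθ/(M+m) = 11.873460049
Euler: x'=-0.116785373+0.022895·1.097918012=-0.091648540, ẋ'=1.097918012+0.022895·11.873460049=1.369760880
       θ'=-0.088197752+0.022895·-1.640508364=-0.125757191, θ̇'=-1.640508364+0.022895·-11.112006405=-1.894917751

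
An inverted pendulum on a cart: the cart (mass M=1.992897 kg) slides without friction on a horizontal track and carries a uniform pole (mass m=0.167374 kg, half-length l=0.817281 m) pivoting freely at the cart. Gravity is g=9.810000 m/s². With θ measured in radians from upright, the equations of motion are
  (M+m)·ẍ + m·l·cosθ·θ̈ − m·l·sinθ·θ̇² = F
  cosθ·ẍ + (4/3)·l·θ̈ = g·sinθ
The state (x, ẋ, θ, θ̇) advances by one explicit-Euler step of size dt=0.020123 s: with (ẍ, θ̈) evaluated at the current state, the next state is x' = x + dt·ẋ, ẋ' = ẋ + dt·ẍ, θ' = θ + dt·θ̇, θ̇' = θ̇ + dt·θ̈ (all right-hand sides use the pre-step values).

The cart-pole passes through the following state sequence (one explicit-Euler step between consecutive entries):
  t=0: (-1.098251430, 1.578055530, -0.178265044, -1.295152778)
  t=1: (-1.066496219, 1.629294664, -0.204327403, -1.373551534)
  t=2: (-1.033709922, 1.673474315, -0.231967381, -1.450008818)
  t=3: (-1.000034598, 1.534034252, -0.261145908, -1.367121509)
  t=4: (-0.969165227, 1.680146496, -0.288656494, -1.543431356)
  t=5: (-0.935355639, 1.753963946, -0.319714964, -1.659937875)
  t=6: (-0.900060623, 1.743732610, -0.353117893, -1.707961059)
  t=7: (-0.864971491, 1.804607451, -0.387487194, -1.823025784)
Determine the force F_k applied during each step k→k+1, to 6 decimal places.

step 0→1:
  ẍ = (ẋ'−ẋ)/dt = (1.629294664−1.578055530)/0.020123 = 2.546297
  θ̈ = (θ̇'−θ̇)/dt = (-1.373551534−-1.295152778)/0.020123 = -3.895978
  sinθ=-0.177322, cosθ=0.984153
  F = (M+m)·ẍ + m·l·cosθ·θ̈ − m·l·sinθ·θ̇² = 5.500692 + -0.524491 − -0.040688 = 5.016888
step 1→2:
  ẍ = (ẋ'−ẋ)/dt = (1.673474315−1.629294664)/0.020123 = 2.195480
  θ̈ = (θ̇'−θ̇)/dt = (-1.450008818−-1.373551534)/0.020123 = -3.799497
  sinθ=-0.202909, cosθ=0.979198
  F = (M+m)·ẍ + m·l·cosθ·θ̈ − m·l·sinθ·θ̇² = 4.742832 + -0.508927 − -0.052366 = 4.286271
step 2→3:
  ẍ = (ẋ'−ẋ)/dt = (1.534034252−1.673474315)/0.020123 = -6.929387
  θ̈ = (θ̇'−θ̇)/dt = (-1.367121509−-1.450008818)/0.020123 = 4.119033
  sinθ=-0.229893, cosθ=0.973216
  F = (M+m)·ẍ + m·l·cosθ·θ̈ − m·l·sinθ·θ̇² = -14.969355 + 0.548358 − -0.066119 = -14.354878
step 3→4:
  ẍ = (ẋ'−ẋ)/dt = (1.680146496−1.534034252)/0.020123 = 7.260957
  θ̈ = (θ̇'−θ̇)/dt = (-1.543431356−-1.367121509)/0.020123 = -8.761608
  sinθ=-0.258188, cosθ=0.966095
  F = (M+m)·ẍ + m·l·cosθ·θ̈ − m·l·sinθ·θ̇² = 15.685635 + -1.157878 − -0.066010 = 14.593767
step 4→5:
  ẍ = (ẋ'−ẋ)/dt = (1.753963946−1.680146496)/0.020123 = 3.668312
  θ̈ = (θ̇'−θ̇)/dt = (-1.659937875−-1.543431356)/0.020123 = -5.789719
  sinθ=-0.284665, cosθ=0.958627
  F = (M+m)·ẍ + m·l·cosθ·θ̈ − m·l·sinθ·θ̇² = 7.924549 + -0.759218 − -0.092761 = 7.258092
step 5→6:
  ẍ = (ẋ'−ẋ)/dt = (1.743732610−1.753963946)/0.020123 = -0.508440
  θ̈ = (θ̇'−θ̇)/dt = (-1.707961059−-1.659937875)/0.020123 = -2.386482
  sinθ=-0.314296, cosθ=0.949325
  F = (M+m)·ẍ + m·l·cosθ·θ̈ − m·l·sinθ·θ̇² = -1.098368 + -0.309908 − -0.118463 = -1.289813
step 6→7:
  ẍ = (ẋ'−ẋ)/dt = (1.804607451−1.743732610)/0.020123 = 3.025137
  θ̈ = (θ̇'−θ̇)/dt = (-1.823025784−-1.707961059)/0.020123 = -5.718070
  sinθ=-0.345825, cosθ=0.938299
  F = (M+m)·ẍ + m·l·cosθ·θ̈ − m·l·sinθ·θ̇² = 6.535117 + -0.733922 − -0.137998 = 5.939192

F_0 = 5.016888 N
F_1 = 4.286271 N
F_2 = -14.354878 N
F_3 = 14.593767 N
F_4 = 7.258092 N
F_5 = -1.289813 N
F_6 = 5.939192 N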